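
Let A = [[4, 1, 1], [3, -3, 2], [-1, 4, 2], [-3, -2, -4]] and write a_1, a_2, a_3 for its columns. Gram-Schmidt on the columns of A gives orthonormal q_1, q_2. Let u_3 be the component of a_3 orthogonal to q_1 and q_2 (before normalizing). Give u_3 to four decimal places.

u_3 = (-1.8598, 1.4582, 0.8982, -1.3208)

q_1 = a_1/‖a_1‖ = (4, 3, -1, -3)/5.9161 = (0.6761, 0.5071, -0.1690, -0.5071).
r_{12} = q_1·a_2 = -0.5071.
u_2 = a_2 + 0.5071·q_1 = (1.3429, -2.7429, 3.9143, -2.2571).
‖u_2‖ = 5.4537, so q_2 = (0.2462, -0.5029, 0.7177, -0.4139).
r_{13} = q_1·a_3 = 3.3806; r_{23} = q_2·a_3 = 2.3313.
u_3 = a_3 − 3.3806·q_1 − 2.3313·q_2 = (-1.8598, 1.4582, 0.8982, -1.3208).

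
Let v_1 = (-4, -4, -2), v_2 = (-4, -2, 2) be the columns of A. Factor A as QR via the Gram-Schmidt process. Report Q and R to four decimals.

Q = [[-0.6667, -0.4952], [-0.6667, 0.0619], [-0.3333, 0.8666]], R = [[6.0000, 3.3333], [0.0000, 3.5901]]

v_1 = (-4, -4, -2); ‖v_1‖ = 6.0000, so e_1 = (-0.6667, -0.6667, -0.3333).
e_1·v_2 = (-0.6667)·(-4) + (-0.6667)·(-2) + (-0.3333)·2 = 3.3333.
u_2 = v_2 − 3.3333·e_1 = (-1.7778, 0.2222, 3.1111).
‖u_2‖ = 3.5901, so e_2 = (-0.4952, 0.0619, 0.8666).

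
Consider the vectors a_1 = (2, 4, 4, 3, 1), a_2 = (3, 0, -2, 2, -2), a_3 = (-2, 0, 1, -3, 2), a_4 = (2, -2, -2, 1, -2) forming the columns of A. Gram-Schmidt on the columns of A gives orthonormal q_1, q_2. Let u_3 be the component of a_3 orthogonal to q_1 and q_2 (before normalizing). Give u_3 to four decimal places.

a_1 = (2, 4, 4, 3, 1); ‖a_1‖ = 6.7823, so q_1 = (0.2949, 0.5898, 0.5898, 0.4423, 0.1474).
q_1·a_2 = 0.2949·3 + 0.5898·0 + 0.5898·(-2) + 0.4423·2 + 0.1474·(-2) = 0.2949.
u_2 = a_2 − 0.2949·q_1 = (2.9130, -0.1739, -2.1739, 1.8696, -2.0435).
‖u_2‖ = 4.5731, so q_2 = (0.6370, -0.0380, -0.4754, 0.4088, -0.4468).
q_1·a_3 = 0.2949·(-2) + 0.5898·0 + 0.5898·1 + 0.4423·(-3) + 0.1474·2 = -1.0321; q_2·a_3 = 0.6370·(-2) + (-0.0380)·0 + (-0.4754)·1 + 0.4088·(-3) + (-0.4468)·2 = -3.8695.
u_3 = a_3 + 1.0321·q_1 + 3.8695·q_2 = (0.7692, 0.4615, -0.2308, -0.9615, 0.4231).

u_3 = (0.7692, 0.4615, -0.2308, -0.9615, 0.4231)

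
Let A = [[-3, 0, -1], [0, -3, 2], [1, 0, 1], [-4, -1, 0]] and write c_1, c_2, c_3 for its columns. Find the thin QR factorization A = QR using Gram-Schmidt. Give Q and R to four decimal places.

Q = [[-0.5883, 0.1507, -0.2509], [0.0000, -0.9793, -0.1351], [0.1961, -0.0502, 0.8686], [-0.7845, -0.1256, 0.4053]], R = [[5.0990, 0.7845, 0.7845], [0.0000, 3.0634, -2.1595], [0.0000, 0.0000, 0.8493]]

c_1 = (-3, 0, 1, -4); ‖c_1‖ = 5.0990, so e_1 = (-0.5883, 0.0000, 0.1961, -0.7845).
e_1·c_2 = (-0.5883)·0 + 0.0000·(-3) + 0.1961·0 + (-0.7845)·(-1) = 0.7845.
u_2 = c_2 − 0.7845·e_1 = (0.4615, -3.0000, -0.1538, -0.3846).
‖u_2‖ = 3.0634, so e_2 = (0.1507, -0.9793, -0.0502, -0.1256).
e_1·c_3 = (-0.5883)·(-1) + 0.0000·2 + 0.1961·1 + (-0.7845)·0 = 0.7845; e_2·c_3 = 0.1507·(-1) + (-0.9793)·2 + (-0.0502)·1 + (-0.1256)·0 = -2.1595.
u_3 = c_3 − 0.7845·e_1 + 2.1595·e_2 = (-0.2131, -0.1148, 0.7377, 0.3443).
‖u_3‖ = 0.8493, so e_3 = (-0.2509, -0.1351, 0.8686, 0.4053).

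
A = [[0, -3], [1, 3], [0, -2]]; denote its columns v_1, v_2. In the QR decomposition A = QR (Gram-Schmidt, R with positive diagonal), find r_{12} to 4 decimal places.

v_1 = (0, 1, 0); ‖v_1‖ = 1.0000, so e_1 = (0.0000, 1.0000, 0.0000).
r_{12} = e_1·v_2 = 3.0000.

r_{12} = 3.0000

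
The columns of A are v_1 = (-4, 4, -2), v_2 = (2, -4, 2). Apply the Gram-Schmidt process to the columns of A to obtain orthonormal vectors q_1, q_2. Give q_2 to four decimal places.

q_2 = (-0.7454, -0.5963, 0.2981)

v_1 = (-4, 4, -2); ‖v_1‖ = 6.0000, so q_1 = (-0.6667, 0.6667, -0.3333).
q_1·v_2 = (-0.6667)·2 + 0.6667·(-4) + (-0.3333)·2 = -4.6667.
u_2 = v_2 + 4.6667·q_1 = (-1.1111, -0.8889, 0.4444).
‖u_2‖ = 1.4907, so q_2 = (-0.7454, -0.5963, 0.2981).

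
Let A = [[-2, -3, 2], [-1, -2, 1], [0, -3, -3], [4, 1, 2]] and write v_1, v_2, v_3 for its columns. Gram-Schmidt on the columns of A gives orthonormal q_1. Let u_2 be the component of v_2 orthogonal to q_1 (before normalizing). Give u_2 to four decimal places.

v_1 = (-2, -1, 0, 4); ‖v_1‖ = 4.5826, so q_1 = (-0.4364, -0.2182, 0.0000, 0.8729).
q_1·v_2 = (-0.4364)·(-3) + (-0.2182)·(-2) + 0.0000·(-3) + 0.8729·1 = 2.6186.
u_2 = v_2 − 2.6186·q_1 = (-1.8571, -1.4286, -3.0000, -1.2857).

u_2 = (-1.8571, -1.4286, -3.0000, -1.2857)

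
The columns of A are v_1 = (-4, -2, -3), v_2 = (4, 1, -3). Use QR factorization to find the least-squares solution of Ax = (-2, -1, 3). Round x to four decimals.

v_1 = (-4, -2, -3); ‖v_1‖ = 5.3852, so e_1 = (-0.7428, -0.3714, -0.5571).
e_1·v_2 = (-0.7428)·4 + (-0.3714)·1 + (-0.5571)·(-3) = -1.6713.
u_2 = v_2 + 1.6713·e_1 = (2.7586, 0.3793, -3.9310).
‖u_2‖ = 4.8174, so e_2 = (0.5726, 0.0787, -0.8160).
Qᵀb = (0.1857, -3.6721).
Back-substitute: x_2 = -3.6721/4.8174 = -0.7623.
x_1 = (0.1857 + 1.6713·(-0.7623))/5.3852 = -0.2021.

x = (-0.2021, -0.7623)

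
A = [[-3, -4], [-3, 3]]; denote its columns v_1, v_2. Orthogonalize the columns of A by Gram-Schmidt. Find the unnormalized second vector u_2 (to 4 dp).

v_1 = (-3, -3); ‖v_1‖ = 4.2426, so e_1 = (-0.7071, -0.7071).
e_1·v_2 = (-0.7071)·(-4) + (-0.7071)·3 = 0.7071.
u_2 = v_2 − 0.7071·e_1 = (-3.5000, 3.5000).

u_2 = (-3.5000, 3.5000)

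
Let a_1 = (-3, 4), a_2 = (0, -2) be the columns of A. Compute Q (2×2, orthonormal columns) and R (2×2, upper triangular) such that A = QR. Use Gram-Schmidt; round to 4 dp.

Q = [[-0.6000, -0.8000], [0.8000, -0.6000]], R = [[5.0000, -1.6000], [0.0000, 1.2000]]

a_1 = (-3, 4); ‖a_1‖ = 5.0000, so e_1 = (-0.6000, 0.8000).
e_1·a_2 = (-0.6000)·0 + 0.8000·(-2) = -1.6000.
u_2 = a_2 + 1.6000·e_1 = (-0.9600, -0.7200).
‖u_2‖ = 1.2000, so e_2 = (-0.8000, -0.6000).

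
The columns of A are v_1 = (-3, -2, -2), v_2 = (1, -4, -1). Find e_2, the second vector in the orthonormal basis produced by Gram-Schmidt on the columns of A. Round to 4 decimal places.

e_2 = (0.5749, -0.8170, -0.0454)

v_1 = (-3, -2, -2); ‖v_1‖ = 4.1231, so e_1 = (-0.7276, -0.4851, -0.4851).
e_1·v_2 = (-0.7276)·1 + (-0.4851)·(-4) + (-0.4851)·(-1) = 1.6977.
u_2 = v_2 − 1.6977·e_1 = (2.2353, -3.1765, -0.1765).
‖u_2‖ = 3.8881, so e_2 = (0.5749, -0.8170, -0.0454).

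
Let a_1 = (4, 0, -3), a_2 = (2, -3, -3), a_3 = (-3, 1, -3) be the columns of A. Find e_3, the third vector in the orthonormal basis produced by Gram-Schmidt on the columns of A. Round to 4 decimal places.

e_3 = (-0.5571, 0.3714, -0.7428)

e_1 = a_1/‖a_1‖ = (4, 0, -3)/5.0000 = (0.8000, 0.0000, -0.6000).
r_{12} = e_1·a_2 = 3.4000.
u_2 = a_2 − 3.4000·e_1 = (-0.7200, -3.0000, -0.9600).
‖u_2‖ = 3.2311, so e_2 = (-0.2228, -0.9285, -0.2971).
r_{13} = e_1·a_3 = -0.6000; r_{23} = e_2·a_3 = 0.6314.
u_3 = a_3 + 0.6000·e_1 − 0.6314·e_2 = (-2.3793, 1.5862, -3.1724).
‖u_3‖ = 4.2710, so e_3 = (-0.5571, 0.3714, -0.7428).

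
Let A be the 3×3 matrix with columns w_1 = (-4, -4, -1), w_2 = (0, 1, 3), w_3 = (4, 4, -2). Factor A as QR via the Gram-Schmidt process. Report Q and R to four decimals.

q_1 = w_1/‖w_1‖ = (-4, -4, -1)/5.7446 = (-0.6963, -0.6963, -0.1741).
r_{12} = q_1·w_2 = -1.2185.
u_2 = w_2 + 1.2185·q_1 = (-0.8485, 0.1515, 2.7879).
‖u_2‖ = 2.9181, so q_2 = (-0.2908, 0.0519, 0.9554).
r_{13} = q_1·w_3 = -5.2223; r_{23} = q_2·w_3 = -2.8662.
u_3 = w_3 + 5.2223·q_1 + 2.8662·q_2 = (-0.4698, 0.5125, -0.1708).
‖u_3‖ = 0.7159, so q_3 = (-0.6562, 0.7159, -0.2386).

Q = [[-0.6963, -0.2908, -0.6562], [-0.6963, 0.0519, 0.7159], [-0.1741, 0.9554, -0.2386]], R = [[5.7446, -1.2185, -5.2223], [0.0000, 2.9181, -2.8662], [0.0000, 0.0000, 0.7159]]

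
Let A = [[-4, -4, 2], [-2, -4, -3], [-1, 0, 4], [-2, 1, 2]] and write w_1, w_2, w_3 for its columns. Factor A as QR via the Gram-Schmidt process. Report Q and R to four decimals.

w_1 = (-4, -2, -1, -2); ‖w_1‖ = 5.0000, so e_1 = (-0.8000, -0.4000, -0.2000, -0.4000).
e_1·w_2 = (-0.8000)·(-4) + (-0.4000)·(-4) + (-0.2000)·0 + (-0.4000)·1 = 4.4000.
u_2 = w_2 − 4.4000·e_1 = (-0.4800, -2.2400, 0.8800, 2.7600).
‖u_2‖ = 3.6932, so e_2 = (-0.1300, -0.6065, 0.2383, 0.7473).
e_1·w_3 = (-0.8000)·2 + (-0.4000)·(-3) + (-0.2000)·4 + (-0.4000)·2 = -2.0000; e_2·w_3 = (-0.1300)·2 + (-0.6065)·(-3) + 0.2383·4 + 0.7473·2 = 4.0073.
u_3 = w_3 + 2.0000·e_1 − 4.0073·e_2 = (0.9208, -1.3695, 2.6452, -1.7947).
‖u_3‖ = 3.5974, so e_3 = (0.2560, -0.3807, 0.7353, -0.4989).

Q = [[-0.8000, -0.1300, 0.2560], [-0.4000, -0.6065, -0.3807], [-0.2000, 0.2383, 0.7353], [-0.4000, 0.7473, -0.4989]], R = [[5.0000, 4.4000, -2.0000], [0.0000, 3.6932, 4.0073], [0.0000, 0.0000, 3.5974]]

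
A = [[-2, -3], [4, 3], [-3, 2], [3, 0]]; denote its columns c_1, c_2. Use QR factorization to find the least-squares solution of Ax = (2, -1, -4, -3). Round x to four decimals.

x = (0.1358, -0.8468)

e_1 = c_1/‖c_1‖ = (-2, 4, -3, 3)/6.1644 = (-0.3244, 0.6489, -0.4867, 0.4867).
r_{12} = e_1·c_2 = 1.9467.
u_2 = c_2 − 1.9467·e_1 = (-2.3684, 1.7368, 2.9474, -0.9474).
‖u_2‖ = 4.2674, so e_2 = (-0.5550, 0.4070, 0.6907, -0.2220).
Qᵀb = (-0.8111, -3.6137).
Back-substitute: x_2 = -3.6137/4.2674 = -0.8468.
x_1 = (-0.8111 − 1.9467·(-0.8468))/6.1644 = 0.1358.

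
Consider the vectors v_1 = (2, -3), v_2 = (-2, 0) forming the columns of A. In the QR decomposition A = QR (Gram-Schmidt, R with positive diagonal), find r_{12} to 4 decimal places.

r_{12} = -1.1094

v_1 = (2, -3); ‖v_1‖ = 3.6056, so q_1 = (0.5547, -0.8321).
r_{12} = q_1·v_2 = -1.1094.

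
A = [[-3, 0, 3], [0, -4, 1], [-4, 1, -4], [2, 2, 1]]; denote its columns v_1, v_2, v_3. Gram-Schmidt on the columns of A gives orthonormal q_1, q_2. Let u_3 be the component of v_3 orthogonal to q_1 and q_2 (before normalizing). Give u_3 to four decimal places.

v_1 = (-3, 0, -4, 2); ‖v_1‖ = 5.3852, so q_1 = (-0.5571, 0.0000, -0.7428, 0.3714).
q_1·v_2 = (-0.5571)·0 + 0.0000·(-4) + (-0.7428)·1 + 0.3714·2 = 0.0000.
u_2 = v_2 + 0.0000·q_1 = (0.0000, -4.0000, 1.0000, 2.0000).
‖u_2‖ = 4.5826, so q_2 = (0.0000, -0.8729, 0.2182, 0.4364).
q_1·v_3 = (-0.5571)·3 + 0.0000·1 + (-0.7428)·(-4) + 0.3714·1 = 1.6713; q_2·v_3 = 0.0000·3 + (-0.8729)·1 + 0.2182·(-4) + 0.4364·1 = -1.3093.
u_3 = v_3 − 1.6713·q_1 + 1.3093·q_2 = (3.9310, -0.1429, -2.4729, 0.9507).

u_3 = (3.9310, -0.1429, -2.4729, 0.9507)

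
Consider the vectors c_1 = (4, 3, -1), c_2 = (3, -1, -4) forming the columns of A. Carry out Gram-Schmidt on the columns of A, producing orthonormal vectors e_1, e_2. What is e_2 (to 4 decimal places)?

e_1 = c_1/‖c_1‖ = (4, 3, -1)/5.0990 = (0.7845, 0.5883, -0.1961).
r_{12} = e_1·c_2 = 2.5495.
u_2 = c_2 − 2.5495·e_1 = (1.0000, -2.5000, -3.5000).
‖u_2‖ = 4.4159, so e_2 = (0.2265, -0.5661, -0.7926).

e_2 = (0.2265, -0.5661, -0.7926)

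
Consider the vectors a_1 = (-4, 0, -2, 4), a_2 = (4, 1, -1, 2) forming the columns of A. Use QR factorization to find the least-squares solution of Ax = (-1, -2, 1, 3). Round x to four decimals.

x = (0.3995, 0.0635)

a_1 = (-4, 0, -2, 4); ‖a_1‖ = 6.0000, so q_1 = (-0.6667, 0.0000, -0.3333, 0.6667).
q_1·a_2 = (-0.6667)·4 + 0.0000·1 + (-0.3333)·(-1) + 0.6667·2 = -1.0000.
u_2 = a_2 + 1.0000·q_1 = (3.3333, 1.0000, -1.3333, 2.6667).
‖u_2‖ = 4.5826, so q_2 = (0.7274, 0.2182, -0.2910, 0.5819).
Qᵀb = (2.3333, 0.2910).
Back-substitute: x_2 = 0.2910/4.5826 = 0.0635.
x_1 = (2.3333 + 1.0000·0.0635)/6.0000 = 0.3995.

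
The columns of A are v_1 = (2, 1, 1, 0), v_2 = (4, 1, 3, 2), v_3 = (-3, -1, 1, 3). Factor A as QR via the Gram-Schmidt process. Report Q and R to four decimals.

Q = [[0.8165, 0.0000, -0.5477], [0.4082, -0.4082, 0.7303], [0.4082, 0.4082, 0.3651], [0.0000, 0.8165, 0.1826]], R = [[2.4495, 4.8990, -2.4495], [0.0000, 2.4495, 3.2660], [0.0000, 0.0000, 1.8257]]

v_1 = (2, 1, 1, 0); ‖v_1‖ = 2.4495, so q_1 = (0.8165, 0.4082, 0.4082, 0.0000).
q_1·v_2 = 0.8165·4 + 0.4082·1 + 0.4082·3 + 0.0000·2 = 4.8990.
u_2 = v_2 − 4.8990·q_1 = (0.0000, -1.0000, 1.0000, 2.0000).
‖u_2‖ = 2.4495, so q_2 = (0.0000, -0.4082, 0.4082, 0.8165).
q_1·v_3 = 0.8165·(-3) + 0.4082·(-1) + 0.4082·1 + 0.0000·3 = -2.4495; q_2·v_3 = (0.0000)·(-3) + (-0.4082)·(-1) + 0.4082·1 + 0.8165·3 = 3.2660.
u_3 = v_3 + 2.4495·q_1 − 3.2660·q_2 = (-1.0000, 1.3333, 0.6667, 0.3333).
‖u_3‖ = 1.8257, so q_3 = (-0.5477, 0.7303, 0.3651, 0.1826).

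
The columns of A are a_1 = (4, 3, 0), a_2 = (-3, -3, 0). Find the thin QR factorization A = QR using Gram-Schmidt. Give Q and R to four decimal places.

q_1 = a_1/‖a_1‖ = (4, 3, 0)/5.0000 = (0.8000, 0.6000, 0.0000).
r_{12} = q_1·a_2 = -4.2000.
u_2 = a_2 + 4.2000·q_1 = (0.3600, -0.4800, 0.0000).
‖u_2‖ = 0.6000, so q_2 = (0.6000, -0.8000, 0.0000).

Q = [[0.8000, 0.6000], [0.6000, -0.8000], [0.0000, 0.0000]], R = [[5.0000, -4.2000], [0.0000, 0.6000]]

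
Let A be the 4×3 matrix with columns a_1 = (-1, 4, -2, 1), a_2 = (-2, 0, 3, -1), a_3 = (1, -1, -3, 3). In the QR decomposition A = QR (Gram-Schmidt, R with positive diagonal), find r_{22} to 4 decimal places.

r_{22} = 3.5866

a_1 = (-1, 4, -2, 1); ‖a_1‖ = 4.6904, so e_1 = (-0.2132, 0.8528, -0.4264, 0.2132).
e_1·a_2 = (-0.2132)·(-2) + 0.8528·0 + (-0.4264)·3 + 0.2132·(-1) = -1.0660.
u_2 = a_2 + 1.0660·e_1 = (-2.2273, 0.9091, 2.5455, -0.7727).
r_{22} = ‖u_2‖ = 3.5866.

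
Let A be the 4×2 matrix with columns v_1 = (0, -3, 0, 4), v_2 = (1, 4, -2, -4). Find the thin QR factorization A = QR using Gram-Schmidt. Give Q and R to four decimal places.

Q = [[0.0000, 0.4211], [-0.6000, 0.2695], [0.0000, -0.8422], [0.8000, 0.2021]], R = [[5.0000, -5.6000], [0.0000, 2.3749]]

v_1 = (0, -3, 0, 4); ‖v_1‖ = 5.0000, so e_1 = (0.0000, -0.6000, 0.0000, 0.8000).
e_1·v_2 = 0.0000·1 + (-0.6000)·4 + 0.0000·(-2) + 0.8000·(-4) = -5.6000.
u_2 = v_2 + 5.6000·e_1 = (1.0000, 0.6400, -2.0000, 0.4800).
‖u_2‖ = 2.3749, so e_2 = (0.4211, 0.2695, -0.8422, 0.2021).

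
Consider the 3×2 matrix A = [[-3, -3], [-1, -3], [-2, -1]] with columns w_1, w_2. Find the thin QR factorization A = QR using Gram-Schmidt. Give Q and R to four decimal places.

w_1 = (-3, -1, -2); ‖w_1‖ = 3.7417, so e_1 = (-0.8018, -0.2673, -0.5345).
e_1·w_2 = (-0.8018)·(-3) + (-0.2673)·(-3) + (-0.5345)·(-1) = 3.7417.
u_2 = w_2 − 3.7417·e_1 = (0.0000, -2.0000, 1.0000).
‖u_2‖ = 2.2361, so e_2 = (0.0000, -0.8944, 0.4472).

Q = [[-0.8018, 0.0000], [-0.2673, -0.8944], [-0.5345, 0.4472]], R = [[3.7417, 3.7417], [0.0000, 2.2361]]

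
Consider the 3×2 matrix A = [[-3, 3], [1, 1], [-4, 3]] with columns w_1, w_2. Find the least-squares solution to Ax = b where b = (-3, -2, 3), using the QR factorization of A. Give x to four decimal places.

x = (-1.4362, -1.6170)

w_1 = (-3, 1, -4); ‖w_1‖ = 5.0990, so e_1 = (-0.5883, 0.1961, -0.7845).
e_1·w_2 = (-0.5883)·3 + 0.1961·1 + (-0.7845)·3 = -3.9223.
u_2 = w_2 + 3.9223·e_1 = (0.6923, 1.7692, -0.0769).
‖u_2‖ = 1.9014, so e_2 = (0.3641, 0.9305, -0.0405).
Qᵀb = (-0.9806, -3.0746).
Back-substitute: x_2 = -3.0746/1.9014 = -1.6170.
x_1 = (-0.9806 + 3.9223·(-1.6170))/5.0990 = -1.4362.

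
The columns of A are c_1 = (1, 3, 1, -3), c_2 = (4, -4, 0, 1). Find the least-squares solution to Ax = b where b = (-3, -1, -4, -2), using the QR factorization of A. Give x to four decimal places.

c_1 = (1, 3, 1, -3); ‖c_1‖ = 4.4721, so e_1 = (0.2236, 0.6708, 0.2236, -0.6708).
e_1·c_2 = 0.2236·4 + 0.6708·(-4) + 0.2236·0 + (-0.6708)·1 = -2.4597.
u_2 = c_2 + 2.4597·e_1 = (4.5500, -2.3500, 0.5500, -0.6500).
‖u_2‖ = 5.1913, so e_2 = (0.8765, -0.4527, 0.1059, -0.1252).
Qᵀb = (-0.8944, -2.3501).
Back-substitute: x_2 = -2.3501/5.1913 = -0.4527.
x_1 = (-0.8944 + 2.4597·(-0.4527))/4.4721 = -0.4490.

x = (-0.4490, -0.4527)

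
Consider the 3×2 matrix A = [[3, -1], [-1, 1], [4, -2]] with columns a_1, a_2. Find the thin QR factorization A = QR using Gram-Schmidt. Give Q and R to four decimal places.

Q = [[0.5883, 0.5661], [-0.1961, 0.7926], [0.7845, -0.2265]], R = [[5.0990, -2.3534], [0.0000, 0.6794]]

e_1 = a_1/‖a_1‖ = (3, -1, 4)/5.0990 = (0.5883, -0.1961, 0.7845).
r_{12} = e_1·a_2 = -2.3534.
u_2 = a_2 + 2.3534·e_1 = (0.3846, 0.5385, -0.1538).
‖u_2‖ = 0.6794, so e_2 = (0.5661, 0.7926, -0.2265).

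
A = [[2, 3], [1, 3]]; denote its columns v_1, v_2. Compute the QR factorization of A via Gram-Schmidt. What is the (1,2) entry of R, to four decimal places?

e_1 = v_1/‖v_1‖ = (2, 1)/2.2361 = (0.8944, 0.4472).
r_{12} = e_1·v_2 = 4.0249.

r_{12} = 4.0249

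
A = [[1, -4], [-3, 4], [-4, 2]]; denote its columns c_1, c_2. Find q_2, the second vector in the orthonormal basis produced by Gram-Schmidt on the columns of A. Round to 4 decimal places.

q_1 = c_1/‖c_1‖ = (1, -3, -4)/5.0990 = (0.1961, -0.5883, -0.7845).
r_{12} = q_1·c_2 = -4.7068.
u_2 = c_2 + 4.7068·q_1 = (-3.0769, 1.2308, -1.6923).
‖u_2‖ = 3.7210, so q_2 = (-0.8269, 0.3308, -0.4548).

q_2 = (-0.8269, 0.3308, -0.4548)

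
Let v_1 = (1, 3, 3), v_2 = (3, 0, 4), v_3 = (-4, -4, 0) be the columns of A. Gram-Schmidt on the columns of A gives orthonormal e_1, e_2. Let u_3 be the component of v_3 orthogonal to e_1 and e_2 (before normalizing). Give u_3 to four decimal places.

v_1 = (1, 3, 3); ‖v_1‖ = 4.3589, so e_1 = (0.2294, 0.6882, 0.6882).
e_1·v_2 = 0.2294·3 + 0.6882·0 + 0.6882·4 = 3.4412.
u_2 = v_2 − 3.4412·e_1 = (2.2105, -2.3684, 1.6316).
‖u_2‖ = 3.6274, so e_2 = (0.6094, -0.6529, 0.4498).
e_1·v_3 = 0.2294·(-4) + 0.6882·(-4) + 0.6882·0 = -3.6707; e_2·v_3 = 0.6094·(-4) + (-0.6529)·(-4) + 0.4498·0 = 0.1741.
u_3 = v_3 + 3.6707·e_1 − 0.1741·e_2 = (-3.2640, -1.3600, 2.4480).

u_3 = (-3.2640, -1.3600, 2.4480)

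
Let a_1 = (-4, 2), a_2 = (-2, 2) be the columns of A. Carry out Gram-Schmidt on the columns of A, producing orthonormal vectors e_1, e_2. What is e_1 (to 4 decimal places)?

e_1 = (-0.8944, 0.4472)

e_1 = a_1/‖a_1‖ = (-4, 2)/4.4721 = (-0.8944, 0.4472).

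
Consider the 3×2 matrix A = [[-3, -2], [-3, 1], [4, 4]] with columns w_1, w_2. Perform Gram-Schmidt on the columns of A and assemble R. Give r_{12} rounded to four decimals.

w_1 = (-3, -3, 4); ‖w_1‖ = 5.8310, so q_1 = (-0.5145, -0.5145, 0.6860).
r_{12} = q_1·w_2 = 3.2585.

r_{12} = 3.2585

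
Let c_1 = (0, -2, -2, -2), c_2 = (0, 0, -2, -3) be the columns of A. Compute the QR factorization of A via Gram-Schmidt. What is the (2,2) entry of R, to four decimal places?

e_1 = c_1/‖c_1‖ = (0, -2, -2, -2)/3.4641 = (0.0000, -0.5774, -0.5774, -0.5774).
r_{12} = e_1·c_2 = 2.8868.
u_2 = c_2 − 2.8868·e_1 = (0.0000, 1.6667, -0.3333, -1.3333).
r_{22} = ‖u_2‖ = 2.1602.

r_{22} = 2.1602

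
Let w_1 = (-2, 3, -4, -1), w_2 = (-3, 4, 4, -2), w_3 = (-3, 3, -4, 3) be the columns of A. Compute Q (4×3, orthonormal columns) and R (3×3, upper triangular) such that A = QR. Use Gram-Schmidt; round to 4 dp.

e_1 = w_1/‖w_1‖ = (-2, 3, -4, -1)/5.4772 = (-0.3651, 0.5477, -0.7303, -0.1826).
r_{12} = e_1·w_2 = 0.7303.
u_2 = w_2 − 0.7303·e_1 = (-2.7333, 3.6000, 4.5333, -1.8667).
‖u_2‖ = 6.6683, so e_2 = (-0.4099, 0.5399, 0.6798, -0.2799).
r_{13} = e_1·w_3 = 5.1121; r_{23} = e_2·w_3 = -0.7098.
u_3 = w_3 − 5.1121·e_1 + 0.7098·e_2 = (-1.4243, 0.5832, 0.2159, 3.7346).
‖u_3‖ = 4.0451, so e_3 = (-0.3521, 0.1442, 0.0534, 0.9232).

Q = [[-0.3651, -0.4099, -0.3521], [0.5477, 0.5399, 0.1442], [-0.7303, 0.6798, 0.0534], [-0.1826, -0.2799, 0.9232]], R = [[5.4772, 0.7303, 5.1121], [0.0000, 6.6683, -0.7098], [0.0000, 0.0000, 4.0451]]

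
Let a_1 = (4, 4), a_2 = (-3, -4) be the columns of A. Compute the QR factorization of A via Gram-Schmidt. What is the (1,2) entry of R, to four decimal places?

r_{12} = -4.9497

a_1 = (4, 4); ‖a_1‖ = 5.6569, so q_1 = (0.7071, 0.7071).
r_{12} = q_1·a_2 = -4.9497.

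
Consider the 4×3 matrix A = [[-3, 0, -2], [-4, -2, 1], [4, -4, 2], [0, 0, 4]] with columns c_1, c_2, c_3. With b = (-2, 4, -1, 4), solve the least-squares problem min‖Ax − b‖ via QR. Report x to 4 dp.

q_1 = c_1/‖c_1‖ = (-3, -4, 4, 0)/6.4031 = (-0.4685, -0.6247, 0.6247, 0.0000).
r_{12} = q_1·c_2 = -1.2494.
u_2 = c_2 + 1.2494·q_1 = (-0.5854, -2.7805, -3.2195, 0.0000).
‖u_2‖ = 4.2941, so q_2 = (-0.1363, -0.6475, -0.7498, 0.0000).
r_{13} = q_1·c_3 = 1.5617; r_{23} = q_2·c_3 = -1.8744.
u_3 = c_3 − 1.5617·q_1 + 1.8744·q_2 = (-1.5238, 0.7619, -0.3810, 4.0000).
‖u_3‖ = 4.3644, so q_3 = (-0.3491, 0.1746, -0.0873, 0.9165).
Qᵀb = (-2.1864, -1.5677, 5.1499).
Back-substitute: x_3 = 5.1499/4.3644 = 1.1800.
x_2 = (-1.5677 + 1.8744·1.1800)/4.2941 = 0.1500.
x_1 = (-2.1864 + 1.2494·0.1500 − 1.5617·1.1800)/6.4031 = -0.6000.

x = (-0.6000, 0.1500, 1.1800)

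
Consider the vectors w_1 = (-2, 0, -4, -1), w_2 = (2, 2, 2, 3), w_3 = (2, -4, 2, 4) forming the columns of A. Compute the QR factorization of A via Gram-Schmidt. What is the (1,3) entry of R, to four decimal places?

q_1 = w_1/‖w_1‖ = (-2, 0, -4, -1)/4.5826 = (-0.4364, 0.0000, -0.8729, -0.2182).
r_{13} = q_1·w_3 = -3.4915.

r_{13} = -3.4915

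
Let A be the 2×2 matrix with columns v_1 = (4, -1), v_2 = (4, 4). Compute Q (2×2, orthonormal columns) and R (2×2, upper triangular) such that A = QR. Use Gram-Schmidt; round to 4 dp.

Q = [[0.9701, 0.2425], [-0.2425, 0.9701]], R = [[4.1231, 2.9104], [0.0000, 4.8507]]

v_1 = (4, -1); ‖v_1‖ = 4.1231, so e_1 = (0.9701, -0.2425).
e_1·v_2 = 0.9701·4 + (-0.2425)·4 = 2.9104.
u_2 = v_2 − 2.9104·e_1 = (1.1765, 4.7059).
‖u_2‖ = 4.8507, so e_2 = (0.2425, 0.9701).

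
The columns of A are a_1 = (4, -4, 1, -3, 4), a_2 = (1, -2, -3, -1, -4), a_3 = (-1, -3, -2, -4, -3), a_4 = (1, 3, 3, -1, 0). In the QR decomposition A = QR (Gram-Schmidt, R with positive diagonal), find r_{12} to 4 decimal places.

r_{12} = -0.5252

a_1 = (4, -4, 1, -3, 4); ‖a_1‖ = 7.6158, so e_1 = (0.5252, -0.5252, 0.1313, -0.3939, 0.5252).
r_{12} = e_1·a_2 = -0.5252.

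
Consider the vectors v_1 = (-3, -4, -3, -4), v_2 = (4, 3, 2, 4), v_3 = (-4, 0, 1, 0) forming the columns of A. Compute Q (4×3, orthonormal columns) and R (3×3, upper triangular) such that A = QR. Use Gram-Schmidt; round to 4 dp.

Q = [[-0.4243, 0.7575, -0.4568], [-0.5657, -0.4154, -0.4107], [-0.4243, -0.4642, -0.0461], [-0.5657, 0.1955, 0.7878]], R = [[7.0711, -6.5054, 1.2728], [0.0000, 1.6371, -3.4940], [0.0000, 0.0000, 1.7809]]

e_1 = v_1/‖v_1‖ = (-3, -4, -3, -4)/7.0711 = (-0.4243, -0.5657, -0.4243, -0.5657).
r_{12} = e_1·v_2 = -6.5054.
u_2 = v_2 + 6.5054·e_1 = (1.2400, -0.6800, -0.7600, 0.3200).
‖u_2‖ = 1.6371, so e_2 = (0.7575, -0.4154, -0.4642, 0.1955).
r_{13} = e_1·v_3 = 1.2728; r_{23} = e_2·v_3 = -3.4940.
u_3 = v_3 − 1.2728·e_1 + 3.4940·e_2 = (-0.8134, -0.7313, -0.0821, 1.4030).
‖u_3‖ = 1.7809, so e_3 = (-0.4568, -0.4107, -0.0461, 0.7878).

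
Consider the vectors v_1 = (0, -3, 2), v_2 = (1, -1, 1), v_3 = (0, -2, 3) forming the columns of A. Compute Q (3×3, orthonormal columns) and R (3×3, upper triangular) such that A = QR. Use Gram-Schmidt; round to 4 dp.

Q = [[0.0000, 0.9636, -0.2673], [-0.8321, 0.1482, 0.5345], [0.5547, 0.2224, 0.8018]], R = [[3.6056, 1.3868, 3.3282], [0.0000, 1.0377, 0.3706], [0.0000, 0.0000, 1.3363]]

v_1 = (0, -3, 2); ‖v_1‖ = 3.6056, so q_1 = (0.0000, -0.8321, 0.5547).
q_1·v_2 = 0.0000·1 + (-0.8321)·(-1) + 0.5547·1 = 1.3868.
u_2 = v_2 − 1.3868·q_1 = (1.0000, 0.1538, 0.2308).
‖u_2‖ = 1.0377, so q_2 = (0.9636, 0.1482, 0.2224).
q_1·v_3 = 0.0000·0 + (-0.8321)·(-2) + 0.5547·3 = 3.3282; q_2·v_3 = 0.9636·0 + 0.1482·(-2) + 0.2224·3 = 0.3706.
u_3 = v_3 − 3.3282·q_1 − 0.3706·q_2 = (-0.3571, 0.7143, 1.0714).
‖u_3‖ = 1.3363, so q_3 = (-0.2673, 0.5345, 0.8018).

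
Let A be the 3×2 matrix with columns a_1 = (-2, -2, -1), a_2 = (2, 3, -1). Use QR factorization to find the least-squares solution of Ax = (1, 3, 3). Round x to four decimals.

x = (-1.8222, -0.6000)

a_1 = (-2, -2, -1); ‖a_1‖ = 3.0000, so e_1 = (-0.6667, -0.6667, -0.3333).
e_1·a_2 = (-0.6667)·2 + (-0.6667)·3 + (-0.3333)·(-1) = -3.0000.
u_2 = a_2 + 3.0000·e_1 = (0.0000, 1.0000, -2.0000).
‖u_2‖ = 2.2361, so e_2 = (0.0000, 0.4472, -0.8944).
Qᵀb = (-3.6667, -1.3416).
Back-substitute: x_2 = -1.3416/2.2361 = -0.6000.
x_1 = (-3.6667 + 3.0000·(-0.6000))/3.0000 = -1.8222.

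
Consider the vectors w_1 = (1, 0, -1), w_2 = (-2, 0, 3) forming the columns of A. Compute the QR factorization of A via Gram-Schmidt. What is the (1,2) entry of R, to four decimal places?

r_{12} = -3.5355

w_1 = (1, 0, -1); ‖w_1‖ = 1.4142, so q_1 = (0.7071, 0.0000, -0.7071).
r_{12} = q_1·w_2 = -3.5355.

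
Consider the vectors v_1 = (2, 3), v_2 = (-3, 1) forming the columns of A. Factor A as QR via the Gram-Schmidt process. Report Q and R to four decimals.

v_1 = (2, 3); ‖v_1‖ = 3.6056, so e_1 = (0.5547, 0.8321).
e_1·v_2 = 0.5547·(-3) + 0.8321·1 = -0.8321.
u_2 = v_2 + 0.8321·e_1 = (-2.5385, 1.6923).
‖u_2‖ = 3.0509, so e_2 = (-0.8321, 0.5547).

Q = [[0.5547, -0.8321], [0.8321, 0.5547]], R = [[3.6056, -0.8321], [0.0000, 3.0509]]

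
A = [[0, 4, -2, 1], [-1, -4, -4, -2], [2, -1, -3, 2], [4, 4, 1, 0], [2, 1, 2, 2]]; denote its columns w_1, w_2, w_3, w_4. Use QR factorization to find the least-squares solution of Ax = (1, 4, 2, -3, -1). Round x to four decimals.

x = (-0.3140, -0.2453, -0.7104, 0.3020)

q_1 = w_1/‖w_1‖ = (0, -1, 2, 4, 2)/5.0000 = (0.0000, -0.2000, 0.4000, 0.8000, 0.4000).
r_{12} = q_1·w_2 = 4.0000.
u_2 = w_2 − 4.0000·q_1 = (4.0000, -3.2000, -2.6000, 0.8000, -0.6000).
‖u_2‖ = 5.8310, so q_2 = (0.6860, -0.5488, -0.4459, 0.1372, -0.1029).
r_{13} = q_1·w_3 = 1.2000; r_{23} = q_2·w_3 = 2.0923.
u_3 = w_3 − 1.2000·q_1 − 2.0923·q_2 = (-3.4353, -2.6118, -2.5471, -0.2471, 1.7353).
‖u_3‖ = 5.3087, so q_3 = (-0.6471, -0.4920, -0.4798, -0.0465, 0.3269).
r_{14} = q_1·w_4 = 2.0000; r_{24} = q_2·w_4 = 0.6860; r_{34} = q_3·w_4 = 0.0310.
u_4 = w_4 − 2.0000·q_1 − 0.6860·q_2 − 0.0310·q_3 = (0.5495, -1.2083, 1.5208, -1.6927, 1.2604).
‖u_4‖ = 2.9204, so q_4 = (0.1882, -0.4137, 0.5207, -0.5796, 0.4316).
Qᵀb = (-2.8000, -2.7097, -3.7619, 0.8819).
Back-substitute: x_4 = 0.8819/2.9204 = 0.3020.
x_3 = (-3.7619 − 0.0310·0.3020)/5.3087 = -0.7104.
x_2 = (-2.7097 − 2.0923·(-0.7104) − 0.6860·0.3020)/5.8310 = -0.2453.
x_1 = (-2.8000 − 4.0000·(-0.2453) − 1.2000·(-0.7104) − 2.0000·0.3020)/5.0000 = -0.3140.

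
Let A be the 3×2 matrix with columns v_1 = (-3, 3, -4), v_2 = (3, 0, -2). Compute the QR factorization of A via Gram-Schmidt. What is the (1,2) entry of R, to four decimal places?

r_{12} = -0.1715

v_1 = (-3, 3, -4); ‖v_1‖ = 5.8310, so q_1 = (-0.5145, 0.5145, -0.6860).
r_{12} = q_1·v_2 = -0.1715.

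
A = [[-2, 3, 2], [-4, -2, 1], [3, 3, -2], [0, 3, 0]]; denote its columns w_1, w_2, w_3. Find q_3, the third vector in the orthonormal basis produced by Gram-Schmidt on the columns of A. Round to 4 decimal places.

w_1 = (-2, -4, 3, 0); ‖w_1‖ = 5.3852, so q_1 = (-0.3714, -0.7428, 0.5571, 0.0000).
q_1·w_2 = (-0.3714)·3 + (-0.7428)·(-2) + 0.5571·3 + 0.0000·3 = 2.0426.
u_2 = w_2 − 2.0426·q_1 = (3.7586, -0.4828, 1.8621, 3.0000).
‖u_2‖ = 5.1795, so q_2 = (0.7257, -0.0932, 0.3595, 0.5792).
q_1·w_3 = (-0.3714)·2 + (-0.7428)·1 + 0.5571·(-2) + 0.0000·0 = -2.5997; q_2·w_3 = 0.7257·2 + (-0.0932)·1 + 0.3595·(-2) + 0.5792·0 = 0.6391.
u_3 = w_3 + 2.5997·q_1 − 0.6391·q_2 = (0.5707, -0.8715, -0.7815, -0.3702).
‖u_3‖ = 1.3538, so q_3 = (0.4215, -0.6437, -0.5772, -0.2734).

q_3 = (0.4215, -0.6437, -0.5772, -0.2734)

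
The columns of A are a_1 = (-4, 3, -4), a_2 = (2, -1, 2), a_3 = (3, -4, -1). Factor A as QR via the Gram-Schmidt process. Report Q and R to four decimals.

a_1 = (-4, 3, -4); ‖a_1‖ = 6.4031, so q_1 = (-0.6247, 0.4685, -0.6247).
q_1·a_2 = (-0.6247)·2 + 0.4685·(-1) + (-0.6247)·2 = -2.9673.
u_2 = a_2 + 2.9673·q_1 = (0.1463, 0.3902, 0.1463).
‖u_2‖ = 0.4417, so q_2 = (0.3313, 0.8835, 0.3313).
q_1·a_3 = (-0.6247)·3 + 0.4685·(-4) + (-0.6247)·(-1) = -3.1235; q_2·a_3 = 0.3313·3 + 0.8835·(-4) + 0.3313·(-1) = -2.8712.
u_3 = a_3 + 3.1235·q_1 + 2.8712·q_2 = (2.0000, 0.0000, -2.0000).
‖u_3‖ = 2.8284, so q_3 = (0.7071, 0.0000, -0.7071).

Q = [[-0.6247, 0.3313, 0.7071], [0.4685, 0.8835, 0.0000], [-0.6247, 0.3313, -0.7071]], R = [[6.4031, -2.9673, -3.1235], [0.0000, 0.4417, -2.8712], [0.0000, 0.0000, 2.8284]]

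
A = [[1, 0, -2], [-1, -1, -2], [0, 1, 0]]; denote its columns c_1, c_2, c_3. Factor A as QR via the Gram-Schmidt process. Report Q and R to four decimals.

c_1 = (1, -1, 0); ‖c_1‖ = 1.4142, so e_1 = (0.7071, -0.7071, 0.0000).
e_1·c_2 = 0.7071·0 + (-0.7071)·(-1) + 0.0000·1 = 0.7071.
u_2 = c_2 − 0.7071·e_1 = (-0.5000, -0.5000, 1.0000).
‖u_2‖ = 1.2247, so e_2 = (-0.4082, -0.4082, 0.8165).
e_1·c_3 = 0.7071·(-2) + (-0.7071)·(-2) + 0.0000·0 = 0.0000; e_2·c_3 = (-0.4082)·(-2) + (-0.4082)·(-2) + 0.8165·0 = 1.6330.
u_3 = c_3 + 0.0000·e_1 − 1.6330·e_2 = (-1.3333, -1.3333, -1.3333).
‖u_3‖ = 2.3094, so e_3 = (-0.5774, -0.5774, -0.5774).

Q = [[0.7071, -0.4082, -0.5774], [-0.7071, -0.4082, -0.5774], [0.0000, 0.8165, -0.5774]], R = [[1.4142, 0.7071, 0.0000], [0.0000, 1.2247, 1.6330], [0.0000, 0.0000, 2.3094]]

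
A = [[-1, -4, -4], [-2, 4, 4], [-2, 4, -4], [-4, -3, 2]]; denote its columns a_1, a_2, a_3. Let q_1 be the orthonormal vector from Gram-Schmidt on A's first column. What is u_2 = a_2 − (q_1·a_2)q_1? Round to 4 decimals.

q_1 = a_1/‖a_1‖ = (-1, -2, -2, -4)/5.0000 = (-0.2000, -0.4000, -0.4000, -0.8000).
r_{12} = q_1·a_2 = 0.0000.
u_2 = a_2 + 0.0000·q_1 = (-4.0000, 4.0000, 4.0000, -3.0000).

u_2 = (-4.0000, 4.0000, 4.0000, -3.0000)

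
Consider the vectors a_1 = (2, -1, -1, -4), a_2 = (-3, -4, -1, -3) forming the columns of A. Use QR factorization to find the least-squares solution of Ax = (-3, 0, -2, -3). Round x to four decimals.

a_1 = (2, -1, -1, -4); ‖a_1‖ = 4.6904, so e_1 = (0.4264, -0.2132, -0.2132, -0.8528).
e_1·a_2 = 0.4264·(-3) + (-0.2132)·(-4) + (-0.2132)·(-1) + (-0.8528)·(-3) = 2.3452.
u_2 = a_2 − 2.3452·e_1 = (-4.0000, -3.5000, -0.5000, -1.0000).
‖u_2‖ = 5.4314, so e_2 = (-0.7365, -0.6444, -0.0921, -0.1841).
Qᵀb = (1.7056, 2.9458).
Back-substitute: x_2 = 2.9458/5.4314 = 0.5424.
x_1 = (1.7056 − 2.3452·0.5424)/4.6904 = 0.0924.

x = (0.0924, 0.5424)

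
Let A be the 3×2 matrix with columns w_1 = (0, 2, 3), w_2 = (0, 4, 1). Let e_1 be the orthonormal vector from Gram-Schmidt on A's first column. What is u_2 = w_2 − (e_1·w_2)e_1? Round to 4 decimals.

u_2 = (0.0000, 2.3077, -1.5385)

e_1 = w_1/‖w_1‖ = (0, 2, 3)/3.6056 = (0.0000, 0.5547, 0.8321).
r_{12} = e_1·w_2 = 3.0509.
u_2 = w_2 − 3.0509·e_1 = (0.0000, 2.3077, -1.5385).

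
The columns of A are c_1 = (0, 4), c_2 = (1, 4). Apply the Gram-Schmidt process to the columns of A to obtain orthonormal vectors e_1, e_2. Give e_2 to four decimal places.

e_1 = c_1/‖c_1‖ = (0, 4)/4.0000 = (0.0000, 1.0000).
r_{12} = e_1·c_2 = 4.0000.
u_2 = c_2 − 4.0000·e_1 = (1.0000, 0.0000).
‖u_2‖ = 1.0000, so e_2 = (1.0000, 0.0000).

e_2 = (1.0000, 0.0000)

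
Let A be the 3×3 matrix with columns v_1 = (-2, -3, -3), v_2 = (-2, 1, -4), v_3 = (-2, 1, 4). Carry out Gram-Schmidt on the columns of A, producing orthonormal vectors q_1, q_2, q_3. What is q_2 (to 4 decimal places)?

v_1 = (-2, -3, -3); ‖v_1‖ = 4.6904, so q_1 = (-0.4264, -0.6396, -0.6396).
q_1·v_2 = (-0.4264)·(-2) + (-0.6396)·1 + (-0.6396)·(-4) = 2.7716.
u_2 = v_2 − 2.7716·q_1 = (-0.8182, 2.7727, -2.2273).
‖u_2‖ = 3.6494, so q_2 = (-0.2242, 0.7598, -0.6103).

q_2 = (-0.2242, 0.7598, -0.6103)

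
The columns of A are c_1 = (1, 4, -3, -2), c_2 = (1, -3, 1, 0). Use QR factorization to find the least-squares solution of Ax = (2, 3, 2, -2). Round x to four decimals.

x = (0.4627, 0.1343)

q_1 = c_1/‖c_1‖ = (1, 4, -3, -2)/5.4772 = (0.1826, 0.7303, -0.5477, -0.3651).
r_{12} = q_1·c_2 = -2.5560.
u_2 = c_2 + 2.5560·q_1 = (1.4667, -1.1333, -0.4000, -0.9333).
‖u_2‖ = 2.1134, so q_2 = (0.6940, -0.5362, -0.1893, -0.4416).
Qᵀb = (2.1909, 0.2839).
Back-substitute: x_2 = 0.2839/2.1134 = 0.1343.
x_1 = (2.1909 + 2.5560·0.1343)/5.4772 = 0.4627.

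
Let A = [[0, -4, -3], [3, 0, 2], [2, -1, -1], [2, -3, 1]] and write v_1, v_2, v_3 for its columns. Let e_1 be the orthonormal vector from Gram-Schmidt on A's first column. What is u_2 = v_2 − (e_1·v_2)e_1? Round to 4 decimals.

v_1 = (0, 3, 2, 2); ‖v_1‖ = 4.1231, so e_1 = (0.0000, 0.7276, 0.4851, 0.4851).
e_1·v_2 = 0.0000·(-4) + 0.7276·0 + 0.4851·(-1) + 0.4851·(-3) = -1.9403.
u_2 = v_2 + 1.9403·e_1 = (-4.0000, 1.4118, -0.0588, -2.0588).

u_2 = (-4.0000, 1.4118, -0.0588, -2.0588)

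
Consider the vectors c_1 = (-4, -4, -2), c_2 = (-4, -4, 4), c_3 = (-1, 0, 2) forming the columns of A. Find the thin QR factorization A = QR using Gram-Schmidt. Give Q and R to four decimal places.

Q = [[-0.6667, -0.2357, -0.7071], [-0.6667, -0.2357, 0.7071], [-0.3333, 0.9428, 0.0000]], R = [[6.0000, 4.0000, 0.0000], [0.0000, 5.6569, 2.1213], [0.0000, 0.0000, 0.7071]]

e_1 = c_1/‖c_1‖ = (-4, -4, -2)/6.0000 = (-0.6667, -0.6667, -0.3333).
r_{12} = e_1·c_2 = 4.0000.
u_2 = c_2 − 4.0000·e_1 = (-1.3333, -1.3333, 5.3333).
‖u_2‖ = 5.6569, so e_2 = (-0.2357, -0.2357, 0.9428).
r_{13} = e_1·c_3 = 0.0000; r_{23} = e_2·c_3 = 2.1213.
u_3 = c_3 + 0.0000·e_1 − 2.1213·e_2 = (-0.5000, 0.5000, 0.0000).
‖u_3‖ = 0.7071, so e_3 = (-0.7071, 0.7071, 0.0000).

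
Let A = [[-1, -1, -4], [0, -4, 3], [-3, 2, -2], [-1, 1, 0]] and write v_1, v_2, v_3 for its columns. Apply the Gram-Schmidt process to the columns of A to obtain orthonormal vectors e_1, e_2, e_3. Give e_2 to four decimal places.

e_2 = (-0.3571, -0.9243, 0.0840, 0.1050)

e_1 = v_1/‖v_1‖ = (-1, 0, -3, -1)/3.3166 = (-0.3015, 0.0000, -0.9045, -0.3015).
r_{12} = e_1·v_2 = -1.8091.
u_2 = v_2 + 1.8091·e_1 = (-1.5455, -4.0000, 0.3636, 0.4545).
‖u_2‖ = 4.3275, so e_2 = (-0.3571, -0.9243, 0.0840, 0.1050).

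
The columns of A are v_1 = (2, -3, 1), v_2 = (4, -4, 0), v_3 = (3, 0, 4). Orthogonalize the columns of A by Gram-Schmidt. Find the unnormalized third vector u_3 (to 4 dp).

v_1 = (2, -3, 1); ‖v_1‖ = 3.7417, so e_1 = (0.5345, -0.8018, 0.2673).
e_1·v_2 = 0.5345·4 + (-0.8018)·(-4) + 0.2673·0 = 5.3452.
u_2 = v_2 − 5.3452·e_1 = (1.1429, 0.2857, -1.4286).
‖u_2‖ = 1.8516, so e_2 = (0.6172, 0.1543, -0.7715).
e_1·v_3 = 0.5345·3 + (-0.8018)·0 + 0.2673·4 = 2.6726; e_2·v_3 = 0.6172·3 + 0.1543·0 + (-0.7715)·4 = -1.2344.
u_3 = v_3 − 2.6726·e_1 + 1.2344·e_2 = (2.3333, 2.3333, 2.3333).

u_3 = (2.3333, 2.3333, 2.3333)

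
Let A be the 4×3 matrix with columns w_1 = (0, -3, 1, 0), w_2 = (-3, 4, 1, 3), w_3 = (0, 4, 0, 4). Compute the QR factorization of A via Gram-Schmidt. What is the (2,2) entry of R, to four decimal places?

r_{22} = 4.7854

w_1 = (0, -3, 1, 0); ‖w_1‖ = 3.1623, so e_1 = (0.0000, -0.9487, 0.3162, 0.0000).
e_1·w_2 = 0.0000·(-3) + (-0.9487)·4 + 0.3162·1 + 0.0000·3 = -3.4785.
u_2 = w_2 + 3.4785·e_1 = (-3.0000, 0.7000, 2.1000, 3.0000).
r_{22} = ‖u_2‖ = 4.7854.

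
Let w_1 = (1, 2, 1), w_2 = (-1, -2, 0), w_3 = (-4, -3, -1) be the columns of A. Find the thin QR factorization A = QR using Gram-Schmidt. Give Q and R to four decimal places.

w_1 = (1, 2, 1); ‖w_1‖ = 2.4495, so e_1 = (0.4082, 0.8165, 0.4082).
e_1·w_2 = 0.4082·(-1) + 0.8165·(-2) + 0.4082·0 = -2.0412.
u_2 = w_2 + 2.0412·e_1 = (-0.1667, -0.3333, 0.8333).
‖u_2‖ = 0.9129, so e_2 = (-0.1826, -0.3651, 0.9129).
e_1·w_3 = 0.4082·(-4) + 0.8165·(-3) + 0.4082·(-1) = -4.4907; e_2·w_3 = (-0.1826)·(-4) + (-0.3651)·(-3) + 0.9129·(-1) = 0.9129.
u_3 = w_3 + 4.4907·e_1 − 0.9129·e_2 = (-2.0000, 1.0000, 0.0000).
‖u_3‖ = 2.2361, so e_3 = (-0.8944, 0.4472, 0.0000).

Q = [[0.4082, -0.1826, -0.8944], [0.8165, -0.3651, 0.4472], [0.4082, 0.9129, 0.0000]], R = [[2.4495, -2.0412, -4.4907], [0.0000, 0.9129, 0.9129], [0.0000, 0.0000, 2.2361]]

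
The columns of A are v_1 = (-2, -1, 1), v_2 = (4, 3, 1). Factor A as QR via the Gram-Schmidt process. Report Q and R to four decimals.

e_1 = v_1/‖v_1‖ = (-2, -1, 1)/2.4495 = (-0.8165, -0.4082, 0.4082).
r_{12} = e_1·v_2 = -4.0825.
u_2 = v_2 + 4.0825·e_1 = (0.6667, 1.3333, 2.6667).
‖u_2‖ = 3.0551, so e_2 = (0.2182, 0.4364, 0.8729).

Q = [[-0.8165, 0.2182], [-0.4082, 0.4364], [0.4082, 0.8729]], R = [[2.4495, -4.0825], [0.0000, 3.0551]]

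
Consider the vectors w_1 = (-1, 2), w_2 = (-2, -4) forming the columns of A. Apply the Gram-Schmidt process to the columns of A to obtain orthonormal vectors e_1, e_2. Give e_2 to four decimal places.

e_2 = (-0.8944, -0.4472)

w_1 = (-1, 2); ‖w_1‖ = 2.2361, so e_1 = (-0.4472, 0.8944).
e_1·w_2 = (-0.4472)·(-2) + 0.8944·(-4) = -2.6833.
u_2 = w_2 + 2.6833·e_1 = (-3.2000, -1.6000).
‖u_2‖ = 3.5777, so e_2 = (-0.8944, -0.4472).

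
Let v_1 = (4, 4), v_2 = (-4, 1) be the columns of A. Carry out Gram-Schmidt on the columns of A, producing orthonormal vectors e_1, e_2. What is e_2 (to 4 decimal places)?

v_1 = (4, 4); ‖v_1‖ = 5.6569, so e_1 = (0.7071, 0.7071).
e_1·v_2 = 0.7071·(-4) + 0.7071·1 = -2.1213.
u_2 = v_2 + 2.1213·e_1 = (-2.5000, 2.5000).
‖u_2‖ = 3.5355, so e_2 = (-0.7071, 0.7071).

e_2 = (-0.7071, 0.7071)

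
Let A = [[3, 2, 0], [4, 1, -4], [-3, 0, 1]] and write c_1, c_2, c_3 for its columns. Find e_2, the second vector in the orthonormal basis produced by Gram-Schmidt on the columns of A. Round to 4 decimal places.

c_1 = (3, 4, -3); ‖c_1‖ = 5.8310, so e_1 = (0.5145, 0.6860, -0.5145).
e_1·c_2 = 0.5145·2 + 0.6860·1 + (-0.5145)·0 = 1.7150.
u_2 = c_2 − 1.7150·e_1 = (1.1176, -0.1765, 0.8824).
‖u_2‖ = 1.4349, so e_2 = (0.7789, -0.1230, 0.6149).

e_2 = (0.7789, -0.1230, 0.6149)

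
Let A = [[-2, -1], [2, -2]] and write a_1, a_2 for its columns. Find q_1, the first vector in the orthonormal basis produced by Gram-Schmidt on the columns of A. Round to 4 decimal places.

a_1 = (-2, 2); ‖a_1‖ = 2.8284, so q_1 = (-0.7071, 0.7071).

q_1 = (-0.7071, 0.7071)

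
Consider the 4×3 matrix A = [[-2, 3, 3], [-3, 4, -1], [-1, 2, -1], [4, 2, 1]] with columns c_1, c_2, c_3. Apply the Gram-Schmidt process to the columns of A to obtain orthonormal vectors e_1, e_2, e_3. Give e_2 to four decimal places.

c_1 = (-2, -3, -1, 4); ‖c_1‖ = 5.4772, so e_1 = (-0.3651, -0.5477, -0.1826, 0.7303).
e_1·c_2 = (-0.3651)·3 + (-0.5477)·4 + (-0.1826)·2 + 0.7303·2 = -2.1909.
u_2 = c_2 + 2.1909·e_1 = (2.2000, 2.8000, 1.6000, 3.6000).
‖u_2‖ = 5.3104, so e_2 = (0.4143, 0.5273, 0.3013, 0.6779).

e_2 = (0.4143, 0.5273, 0.3013, 0.6779)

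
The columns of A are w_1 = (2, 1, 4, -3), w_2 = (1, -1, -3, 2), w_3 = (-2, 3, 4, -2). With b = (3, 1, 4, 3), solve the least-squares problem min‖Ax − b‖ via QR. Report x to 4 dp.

x = (1.2338, 3.0195, 1.3485)

e_1 = w_1/‖w_1‖ = (2, 1, 4, -3)/5.4772 = (0.3651, 0.1826, 0.7303, -0.5477).
r_{12} = e_1·w_2 = -3.1038.
u_2 = w_2 + 3.1038·e_1 = (2.1333, -0.4333, -0.7333, 0.3000).
‖u_2‖ = 2.3166, so e_2 = (0.9209, -0.1871, -0.3166, 0.1295).
r_{13} = e_1·w_3 = 3.8341; r_{23} = e_2·w_3 = -3.9282.
u_3 = w_3 − 3.8341·e_1 + 3.9282·e_2 = (0.2174, 1.5652, -0.0435, 0.6087).
‖u_3‖ = 1.6940, so e_3 = (0.1283, 0.9240, -0.0257, 0.3593).
Qᵀb = (2.5560, 1.6979, 2.2843).
Back-substitute: x_3 = 2.2843/1.6940 = 1.3485.
x_2 = (1.6979 + 3.9282·1.3485)/2.3166 = 3.0195.
x_1 = (2.5560 + 3.1038·3.0195 − 3.8341·1.3485)/5.4772 = 1.2338.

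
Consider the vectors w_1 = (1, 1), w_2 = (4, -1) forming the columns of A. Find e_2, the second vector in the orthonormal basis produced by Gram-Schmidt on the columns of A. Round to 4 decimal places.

e_2 = (0.7071, -0.7071)

w_1 = (1, 1); ‖w_1‖ = 1.4142, so e_1 = (0.7071, 0.7071).
e_1·w_2 = 0.7071·4 + 0.7071·(-1) = 2.1213.
u_2 = w_2 − 2.1213·e_1 = (2.5000, -2.5000).
‖u_2‖ = 3.5355, so e_2 = (0.7071, -0.7071).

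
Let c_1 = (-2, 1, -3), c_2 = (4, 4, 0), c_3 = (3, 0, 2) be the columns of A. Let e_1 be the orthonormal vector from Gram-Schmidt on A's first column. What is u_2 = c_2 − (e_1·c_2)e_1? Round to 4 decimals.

e_1 = c_1/‖c_1‖ = (-2, 1, -3)/3.7417 = (-0.5345, 0.2673, -0.8018).
r_{12} = e_1·c_2 = -1.0690.
u_2 = c_2 + 1.0690·e_1 = (3.4286, 4.2857, -0.8571).

u_2 = (3.4286, 4.2857, -0.8571)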